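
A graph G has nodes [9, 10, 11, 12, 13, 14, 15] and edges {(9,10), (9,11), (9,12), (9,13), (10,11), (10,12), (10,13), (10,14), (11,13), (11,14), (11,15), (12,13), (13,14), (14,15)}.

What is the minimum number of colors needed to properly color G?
Clique number ω(G) = 4 (lower bound: χ ≥ ω).
The clique on [9, 10, 11, 13] has size 4, forcing χ ≥ 4, and the coloring below uses 4 colors, so χ(G) = 4.
A valid 4-coloring: color 1: [10, 15]; color 2: [11, 12]; color 3: [13]; color 4: [9, 14].

χ(G) = 4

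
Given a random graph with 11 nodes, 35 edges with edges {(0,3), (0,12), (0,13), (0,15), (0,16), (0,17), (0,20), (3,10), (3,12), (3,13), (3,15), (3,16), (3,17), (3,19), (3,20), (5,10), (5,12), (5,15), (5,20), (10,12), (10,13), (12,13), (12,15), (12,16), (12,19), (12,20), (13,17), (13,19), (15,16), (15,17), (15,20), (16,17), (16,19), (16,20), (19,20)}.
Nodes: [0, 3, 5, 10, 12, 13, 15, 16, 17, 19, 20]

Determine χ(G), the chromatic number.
Clique number ω(G) = 6 (lower bound: χ ≥ ω).
The clique on [0, 3, 12, 15, 16, 20] has size 6, forcing χ ≥ 6, and the coloring below uses 6 colors, so χ(G) = 6.
A valid 6-coloring: color 1: [12, 17]; color 2: [3, 5]; color 3: [0, 10, 19]; color 4: [13, 20]; color 5: [16]; color 6: [15].

χ(G) = 6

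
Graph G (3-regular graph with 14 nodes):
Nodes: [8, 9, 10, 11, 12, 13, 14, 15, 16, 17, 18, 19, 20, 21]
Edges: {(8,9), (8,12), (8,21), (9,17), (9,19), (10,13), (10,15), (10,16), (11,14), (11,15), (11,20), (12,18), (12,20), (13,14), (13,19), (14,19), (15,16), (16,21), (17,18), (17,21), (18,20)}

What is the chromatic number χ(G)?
χ(G) = 3

Clique number ω(G) = 3 (lower bound: χ ≥ ω).
The clique on [10, 15, 16] has size 3, forcing χ ≥ 3, and the coloring below uses 3 colors, so χ(G) = 3.
A valid 3-coloring: color 1: [10, 11, 12, 19, 21]; color 2: [8, 14, 15, 17, 20]; color 3: [9, 13, 16, 18].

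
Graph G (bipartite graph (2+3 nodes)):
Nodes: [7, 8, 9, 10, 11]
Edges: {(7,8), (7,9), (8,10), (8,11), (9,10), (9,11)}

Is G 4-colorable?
Yes, G is 4-colorable

A valid 4-coloring: color 1: [8, 9]; color 2: [7, 10, 11].
(χ(G) = 2 ≤ 4.)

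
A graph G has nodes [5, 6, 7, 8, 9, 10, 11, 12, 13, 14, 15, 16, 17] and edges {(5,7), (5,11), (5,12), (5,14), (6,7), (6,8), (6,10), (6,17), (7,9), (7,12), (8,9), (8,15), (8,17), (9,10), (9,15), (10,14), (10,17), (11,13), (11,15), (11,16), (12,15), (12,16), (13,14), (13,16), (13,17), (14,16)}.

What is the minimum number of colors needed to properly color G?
Clique number ω(G) = 3 (lower bound: χ ≥ ω).
The clique on [5, 7, 12] has size 3, forcing χ ≥ 3, and the coloring below uses 3 colors, so χ(G) = 3.
A valid 3-coloring: color 1: [5, 6, 15, 16]; color 2: [7, 8, 10, 13]; color 3: [9, 11, 12, 14, 17].

χ(G) = 3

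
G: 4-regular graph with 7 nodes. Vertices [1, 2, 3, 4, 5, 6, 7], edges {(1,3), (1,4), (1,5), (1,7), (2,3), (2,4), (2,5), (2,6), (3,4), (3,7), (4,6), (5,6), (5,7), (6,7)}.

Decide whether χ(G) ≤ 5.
A valid 5-coloring: color 1: [1, 6]; color 2: [2, 7]; color 3: [3, 5]; color 4: [4].
(χ(G) = 4 ≤ 5.)

Yes, G is 5-colorable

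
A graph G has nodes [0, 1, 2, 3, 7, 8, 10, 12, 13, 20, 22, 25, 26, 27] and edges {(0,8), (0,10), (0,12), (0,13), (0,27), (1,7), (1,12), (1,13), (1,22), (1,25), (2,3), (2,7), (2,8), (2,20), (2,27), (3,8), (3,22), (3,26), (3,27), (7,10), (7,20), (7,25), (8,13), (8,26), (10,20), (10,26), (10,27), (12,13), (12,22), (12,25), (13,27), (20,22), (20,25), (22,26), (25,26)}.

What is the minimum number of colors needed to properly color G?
Clique number ω(G) = 3 (lower bound: χ ≥ ω).
Suppose a proper 3-coloring c exists. The clique [0, 8, 13] takes 3 distinct colors; by symmetry let c(0) = 1, c(8) = 2, c(13) = 3.
- Vertex 12: neighbors [0, 13] already have colors [1, 3] ⇒ c(12) = 2.
- Vertex 1: neighbors [12, 13] already have colors [2, 3] ⇒ c(1) = 1.
- Vertex 22: neighbors [1, 12] already have colors [1, 2] ⇒ c(22) = 3.
- Vertex 3: neighbors [8, 22] already have colors [2, 3] ⇒ c(3) = 1.
- Vertex 26: neighbors [3, 8, 22] already have colors [1, 2, 3] — all 3 colors blocked. Contradiction.
The forced assignments end in a contradiction, so G has no proper 3-coloring (χ ≥ 4).
The coloring below uses 4 colors, so χ(G) = 4.
A valid 4-coloring: color 1: [2, 10, 13, 22, 25]; color 2: [7, 8, 12, 27]; color 3: [0, 1, 3, 20]; color 4: [26].

χ(G) = 4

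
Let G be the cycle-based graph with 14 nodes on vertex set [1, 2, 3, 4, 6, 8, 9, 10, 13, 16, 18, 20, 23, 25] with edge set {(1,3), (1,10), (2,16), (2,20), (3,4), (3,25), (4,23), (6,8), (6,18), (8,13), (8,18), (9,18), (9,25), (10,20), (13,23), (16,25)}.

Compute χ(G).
Clique number ω(G) = 3 (lower bound: χ ≥ ω).
The clique on [6, 8, 18] has size 3, forcing χ ≥ 3, and the coloring below uses 3 colors, so χ(G) = 3.
A valid 3-coloring: color 1: [2, 3, 8, 9, 10, 23]; color 2: [1, 4, 13, 18, 20, 25]; color 3: [6, 16].

χ(G) = 3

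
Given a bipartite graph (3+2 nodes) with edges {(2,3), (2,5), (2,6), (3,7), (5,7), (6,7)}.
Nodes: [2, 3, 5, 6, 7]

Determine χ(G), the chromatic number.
χ(G) = 2

Clique number ω(G) = 2 (lower bound: χ ≥ ω).
The graph is bipartite (no odd cycle), so 2 colors suffice: χ(G) = 2.
A valid 2-coloring: color 1: [2, 7]; color 2: [3, 5, 6].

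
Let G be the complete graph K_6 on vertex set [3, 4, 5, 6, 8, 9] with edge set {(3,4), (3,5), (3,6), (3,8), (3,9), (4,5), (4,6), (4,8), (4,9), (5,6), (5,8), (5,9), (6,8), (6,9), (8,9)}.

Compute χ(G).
Clique number ω(G) = 6 (lower bound: χ ≥ ω).
The clique on [3, 4, 5, 6, 8, 9] has size 6, forcing χ ≥ 6, and the coloring below uses 6 colors, so χ(G) = 6.
A valid 6-coloring: color 1: [8]; color 2: [9]; color 3: [6]; color 4: [5]; color 5: [3]; color 6: [4].

χ(G) = 6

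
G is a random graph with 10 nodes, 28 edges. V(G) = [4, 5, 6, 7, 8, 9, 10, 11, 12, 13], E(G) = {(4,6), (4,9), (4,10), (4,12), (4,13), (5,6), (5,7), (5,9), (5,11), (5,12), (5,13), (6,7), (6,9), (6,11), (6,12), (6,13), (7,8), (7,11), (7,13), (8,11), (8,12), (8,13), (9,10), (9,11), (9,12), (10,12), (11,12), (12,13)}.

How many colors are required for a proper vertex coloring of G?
χ(G) = 5

Clique number ω(G) = 5 (lower bound: χ ≥ ω).
The clique on [5, 6, 9, 11, 12] has size 5, forcing χ ≥ 5, and the coloring below uses 5 colors, so χ(G) = 5.
A valid 5-coloring: color 1: [7, 12]; color 2: [6, 8, 10]; color 3: [4, 5]; color 4: [9, 13]; color 5: [11].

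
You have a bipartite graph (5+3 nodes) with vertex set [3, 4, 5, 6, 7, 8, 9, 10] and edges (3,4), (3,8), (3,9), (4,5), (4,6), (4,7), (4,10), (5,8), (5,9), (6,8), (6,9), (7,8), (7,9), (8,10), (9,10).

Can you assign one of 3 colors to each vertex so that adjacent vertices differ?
Yes, G is 3-colorable

A valid 3-coloring: color 1: [4, 8, 9]; color 2: [3, 5, 6, 7, 10].
(χ(G) = 2 ≤ 3.)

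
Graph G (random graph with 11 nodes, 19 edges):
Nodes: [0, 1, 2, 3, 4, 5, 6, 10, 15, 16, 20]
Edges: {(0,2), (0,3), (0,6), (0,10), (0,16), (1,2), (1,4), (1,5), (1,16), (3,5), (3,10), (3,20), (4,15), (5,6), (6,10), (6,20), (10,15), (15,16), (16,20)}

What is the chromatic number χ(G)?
χ(G) = 3

Clique number ω(G) = 3 (lower bound: χ ≥ ω).
The clique on [0, 3, 10] has size 3, forcing χ ≥ 3, and the coloring below uses 3 colors, so χ(G) = 3.
A valid 3-coloring: color 1: [0, 1, 15, 20]; color 2: [2, 3, 4, 6, 16]; color 3: [5, 10].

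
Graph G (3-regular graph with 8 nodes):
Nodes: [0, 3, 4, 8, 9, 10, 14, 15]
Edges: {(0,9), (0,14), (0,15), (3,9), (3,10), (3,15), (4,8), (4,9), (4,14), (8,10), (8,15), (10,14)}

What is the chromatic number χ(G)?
Clique number ω(G) = 2 (lower bound: χ ≥ ω).
Odd cycle [4, 8, 15, 0, 9] needs 3 colors (χ ≥ 3).
The coloring below uses 3 colors, so χ(G) = 3.
A valid 3-coloring: color 1: [0, 3, 4]; color 2: [9, 10, 15]; color 3: [8, 14].

χ(G) = 3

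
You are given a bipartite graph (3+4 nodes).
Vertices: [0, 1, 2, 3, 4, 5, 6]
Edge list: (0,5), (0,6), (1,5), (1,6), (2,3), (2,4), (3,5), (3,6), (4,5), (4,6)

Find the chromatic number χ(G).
χ(G) = 2

Clique number ω(G) = 2 (lower bound: χ ≥ ω).
The graph is bipartite (no odd cycle), so 2 colors suffice: χ(G) = 2.
A valid 2-coloring: color 1: [2, 5, 6]; color 2: [0, 1, 3, 4].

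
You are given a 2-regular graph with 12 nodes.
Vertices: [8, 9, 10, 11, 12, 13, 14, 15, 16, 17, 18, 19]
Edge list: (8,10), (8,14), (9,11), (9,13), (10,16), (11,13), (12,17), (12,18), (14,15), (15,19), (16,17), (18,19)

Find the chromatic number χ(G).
χ(G) = 3

Clique number ω(G) = 3 (lower bound: χ ≥ ω).
The clique on [9, 11, 13] has size 3, forcing χ ≥ 3, and the coloring below uses 3 colors, so χ(G) = 3.
A valid 3-coloring: color 1: [10, 13, 14, 17, 19]; color 2: [8, 9, 15, 16, 18]; color 3: [11, 12].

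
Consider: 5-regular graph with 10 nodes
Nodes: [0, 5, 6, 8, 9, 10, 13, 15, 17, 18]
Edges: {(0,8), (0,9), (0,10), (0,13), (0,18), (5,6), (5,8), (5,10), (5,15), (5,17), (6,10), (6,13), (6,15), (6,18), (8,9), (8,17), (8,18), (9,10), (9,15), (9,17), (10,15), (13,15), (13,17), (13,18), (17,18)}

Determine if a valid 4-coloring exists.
Yes, G is 4-colorable

A valid 4-coloring: color 1: [8, 10, 13]; color 2: [0, 6, 17]; color 3: [5, 9, 18]; color 4: [15].
(χ(G) = 4 ≤ 4.)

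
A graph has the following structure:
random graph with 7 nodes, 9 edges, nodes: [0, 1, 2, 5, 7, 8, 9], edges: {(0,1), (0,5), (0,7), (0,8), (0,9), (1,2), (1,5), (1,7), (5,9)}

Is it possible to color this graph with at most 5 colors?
Yes, G is 5-colorable

A valid 5-coloring: color 1: [0, 2]; color 2: [1, 8, 9]; color 3: [5, 7].
(χ(G) = 3 ≤ 5.)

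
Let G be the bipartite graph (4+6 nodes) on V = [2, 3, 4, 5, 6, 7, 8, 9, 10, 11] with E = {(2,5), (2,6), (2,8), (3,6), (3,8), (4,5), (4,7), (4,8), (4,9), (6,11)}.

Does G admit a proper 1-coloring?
Edge (2,8) forces its endpoints to differ, so 1 color is not enough.

No, G is not 1-colorable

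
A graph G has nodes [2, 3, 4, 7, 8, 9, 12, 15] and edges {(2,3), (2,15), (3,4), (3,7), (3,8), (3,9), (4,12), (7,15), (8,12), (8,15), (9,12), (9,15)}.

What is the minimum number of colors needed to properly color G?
χ(G) = 2

Clique number ω(G) = 2 (lower bound: χ ≥ ω).
The graph is bipartite (no odd cycle), so 2 colors suffice: χ(G) = 2.
A valid 2-coloring: color 1: [3, 12, 15]; color 2: [2, 4, 7, 8, 9].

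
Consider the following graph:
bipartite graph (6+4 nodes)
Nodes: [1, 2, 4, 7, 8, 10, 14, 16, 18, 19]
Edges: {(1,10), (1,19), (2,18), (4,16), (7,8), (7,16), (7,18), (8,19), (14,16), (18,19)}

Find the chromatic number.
Clique number ω(G) = 2 (lower bound: χ ≥ ω).
The graph is bipartite (no odd cycle), so 2 colors suffice: χ(G) = 2.
A valid 2-coloring: color 1: [2, 4, 7, 10, 14, 19]; color 2: [1, 8, 16, 18].

χ(G) = 2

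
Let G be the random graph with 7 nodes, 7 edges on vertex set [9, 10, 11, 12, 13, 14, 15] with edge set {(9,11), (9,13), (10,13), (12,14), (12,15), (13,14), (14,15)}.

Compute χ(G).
Clique number ω(G) = 3 (lower bound: χ ≥ ω).
The clique on [12, 14, 15] has size 3, forcing χ ≥ 3, and the coloring below uses 3 colors, so χ(G) = 3.
A valid 3-coloring: color 1: [9, 10, 14]; color 2: [11, 13, 15]; color 3: [12].

χ(G) = 3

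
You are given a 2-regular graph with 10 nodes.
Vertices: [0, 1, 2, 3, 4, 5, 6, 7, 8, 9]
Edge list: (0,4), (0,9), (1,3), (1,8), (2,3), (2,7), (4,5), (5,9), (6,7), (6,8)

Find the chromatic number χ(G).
Clique number ω(G) = 2 (lower bound: χ ≥ ω).
The graph is bipartite (no odd cycle), so 2 colors suffice: χ(G) = 2.
A valid 2-coloring: color 1: [0, 3, 5, 7, 8]; color 2: [1, 2, 4, 6, 9].

χ(G) = 2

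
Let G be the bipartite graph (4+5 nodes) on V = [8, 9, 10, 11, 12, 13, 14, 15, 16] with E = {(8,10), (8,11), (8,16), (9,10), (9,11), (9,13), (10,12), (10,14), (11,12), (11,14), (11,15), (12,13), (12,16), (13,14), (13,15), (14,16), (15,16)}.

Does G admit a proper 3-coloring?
A valid 3-coloring: color 1: [10, 11, 13, 16]; color 2: [8, 9, 12, 14, 15].
(χ(G) = 2 ≤ 3.)

Yes, G is 3-colorable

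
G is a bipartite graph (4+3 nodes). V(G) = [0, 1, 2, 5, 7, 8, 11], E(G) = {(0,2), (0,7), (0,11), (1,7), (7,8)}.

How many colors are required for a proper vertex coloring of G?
χ(G) = 2

Clique number ω(G) = 2 (lower bound: χ ≥ ω).
The graph is bipartite (no odd cycle), so 2 colors suffice: χ(G) = 2.
A valid 2-coloring: color 1: [0, 1, 5, 8]; color 2: [2, 7, 11].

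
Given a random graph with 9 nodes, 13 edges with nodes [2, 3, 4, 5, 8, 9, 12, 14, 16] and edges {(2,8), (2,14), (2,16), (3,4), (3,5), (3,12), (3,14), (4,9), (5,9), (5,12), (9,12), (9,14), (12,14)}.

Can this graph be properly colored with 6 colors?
Yes, G is 6-colorable

A valid 6-coloring: color 1: [2, 3, 9]; color 2: [4, 5, 8, 14, 16]; color 3: [12].
(χ(G) = 3 ≤ 6.)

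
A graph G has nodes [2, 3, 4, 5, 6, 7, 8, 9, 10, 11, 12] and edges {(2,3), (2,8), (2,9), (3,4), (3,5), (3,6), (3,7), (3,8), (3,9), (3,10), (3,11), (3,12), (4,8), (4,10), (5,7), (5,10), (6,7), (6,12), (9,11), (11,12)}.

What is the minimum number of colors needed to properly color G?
Clique number ω(G) = 3 (lower bound: χ ≥ ω).
The clique on [2, 3, 8] has size 3, forcing χ ≥ 3, and the coloring below uses 3 colors, so χ(G) = 3.
A valid 3-coloring: color 1: [3]; color 2: [2, 4, 5, 6, 11]; color 3: [7, 8, 9, 10, 12].

χ(G) = 3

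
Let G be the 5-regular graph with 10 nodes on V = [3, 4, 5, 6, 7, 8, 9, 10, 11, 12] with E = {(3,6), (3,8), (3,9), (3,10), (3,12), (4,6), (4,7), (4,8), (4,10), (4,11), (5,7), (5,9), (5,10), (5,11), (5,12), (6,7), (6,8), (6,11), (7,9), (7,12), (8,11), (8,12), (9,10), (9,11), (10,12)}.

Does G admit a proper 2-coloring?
No, G is not 2-colorable

The clique on vertices [4, 6, 8, 11] has size 4 > 2, so it alone needs 4 colors.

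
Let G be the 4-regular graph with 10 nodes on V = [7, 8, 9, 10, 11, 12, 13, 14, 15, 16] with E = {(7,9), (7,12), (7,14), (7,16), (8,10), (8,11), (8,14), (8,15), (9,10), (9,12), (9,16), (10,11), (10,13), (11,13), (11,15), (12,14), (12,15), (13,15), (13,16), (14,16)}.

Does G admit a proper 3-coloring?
Suppose a proper 3-coloring c exists. The clique [7, 9, 12] takes 3 distinct colors; by symmetry let c(7) = 1, c(9) = 2, c(12) = 3.
- Vertex 14: neighbors [7, 12] already have colors [1, 3] ⇒ c(14) = 2.
- Vertex 16: neighbors [7, 9] already have colors [1, 2] ⇒ c(16) = 3.
- Vertex 8: neighbors [14] already have colors [2]; try each remaining color.
- Case c(8) = 1:
  - Vertex 10: neighbors [8, 9] already have colors [1, 2] ⇒ c(10) = 3.
  - Vertex 11: neighbors [8, 10] already have colors [1, 3] ⇒ c(11) = 2.
  - Vertex 15: neighbors [8, 11, 12] already have colors [1, 2, 3] — all 3 colors blocked. Contradiction.
- Case c(8) = 3:
  - Vertex 10: neighbors [9, 8] already have colors [2, 3] ⇒ c(10) = 1.
  - Vertex 11: neighbors [10, 8] already have colors [1, 3] ⇒ c(11) = 2.
  - Vertex 13: neighbors [10, 11, 16] already have colors [1, 2, 3] — all 3 colors blocked. Contradiction.
Every case ends in a contradiction, so G has no proper 3-coloring (χ ≥ 4).

No, G is not 3-colorable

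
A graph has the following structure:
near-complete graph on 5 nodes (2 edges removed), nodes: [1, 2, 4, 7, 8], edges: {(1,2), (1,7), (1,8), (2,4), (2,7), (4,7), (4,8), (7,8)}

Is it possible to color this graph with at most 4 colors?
Yes, G is 4-colorable

A valid 4-coloring: color 1: [7]; color 2: [1, 4]; color 3: [2, 8].
(χ(G) = 3 ≤ 4.)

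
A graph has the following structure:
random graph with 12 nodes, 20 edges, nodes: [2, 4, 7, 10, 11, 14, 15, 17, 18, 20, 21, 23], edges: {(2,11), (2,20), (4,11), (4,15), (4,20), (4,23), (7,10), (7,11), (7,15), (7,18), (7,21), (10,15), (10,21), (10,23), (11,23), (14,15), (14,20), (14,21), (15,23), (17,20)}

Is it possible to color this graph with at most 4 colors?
Yes, G is 4-colorable

A valid 4-coloring: color 1: [11, 15, 18, 20, 21]; color 2: [2, 7, 14, 17, 23]; color 3: [4, 10].
(χ(G) = 3 ≤ 4.)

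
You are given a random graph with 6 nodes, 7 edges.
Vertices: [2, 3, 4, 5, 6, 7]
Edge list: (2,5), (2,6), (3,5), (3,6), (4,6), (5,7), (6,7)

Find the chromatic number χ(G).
χ(G) = 2

Clique number ω(G) = 2 (lower bound: χ ≥ ω).
The graph is bipartite (no odd cycle), so 2 colors suffice: χ(G) = 2.
A valid 2-coloring: color 1: [5, 6]; color 2: [2, 3, 4, 7].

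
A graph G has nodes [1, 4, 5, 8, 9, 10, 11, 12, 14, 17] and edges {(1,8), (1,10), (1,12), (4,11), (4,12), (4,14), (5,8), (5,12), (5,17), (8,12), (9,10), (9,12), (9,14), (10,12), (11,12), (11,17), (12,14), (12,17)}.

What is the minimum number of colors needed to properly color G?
Clique number ω(G) = 3 (lower bound: χ ≥ ω).
Odd cycle [14, 9, 10, 1, 8, 5, 17, 11, 4] needs 3 colors (χ ≥ 3).
Vertex 12 is adjacent to every vertex of [1, 4, 5, 8, 9, 10, 11, 14, 17], which already need 3 colors among themselves, so 12 needs a new color (χ ≥ 4).
The coloring below uses 4 colors, so χ(G) = 4.
A valid 4-coloring: color 1: [12]; color 2: [8, 10, 11, 14]; color 3: [1, 4, 5, 9]; color 4: [17].

χ(G) = 4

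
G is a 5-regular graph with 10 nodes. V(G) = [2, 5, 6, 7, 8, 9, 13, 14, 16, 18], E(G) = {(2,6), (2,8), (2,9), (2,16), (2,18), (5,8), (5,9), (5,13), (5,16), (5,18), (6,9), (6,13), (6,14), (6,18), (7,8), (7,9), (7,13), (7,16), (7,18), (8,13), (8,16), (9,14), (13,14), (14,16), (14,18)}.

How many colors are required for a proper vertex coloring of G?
Clique number ω(G) = 3 (lower bound: χ ≥ ω).
The clique on [2, 8, 16] has size 3, forcing χ ≥ 3, and the coloring below uses 3 colors, so χ(G) = 3.
A valid 3-coloring: color 1: [9, 13, 16, 18]; color 2: [6, 8]; color 3: [2, 5, 7, 14].

χ(G) = 3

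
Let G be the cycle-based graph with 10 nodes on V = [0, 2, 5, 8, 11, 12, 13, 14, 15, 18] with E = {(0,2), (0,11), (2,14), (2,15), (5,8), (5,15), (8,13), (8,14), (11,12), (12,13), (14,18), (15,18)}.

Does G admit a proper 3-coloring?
Yes, G is 3-colorable

A valid 3-coloring: color 1: [2, 8, 11, 18]; color 2: [0, 13, 14, 15]; color 3: [5, 12].
(χ(G) = 3 ≤ 3.)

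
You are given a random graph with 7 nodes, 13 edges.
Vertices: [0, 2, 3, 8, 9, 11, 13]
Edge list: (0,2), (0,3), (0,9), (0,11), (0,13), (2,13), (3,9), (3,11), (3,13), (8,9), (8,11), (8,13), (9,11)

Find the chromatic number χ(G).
Clique number ω(G) = 4 (lower bound: χ ≥ ω).
The clique on [0, 3, 9, 11] has size 4, forcing χ ≥ 4, and the coloring below uses 4 colors, so χ(G) = 4.
A valid 4-coloring: color 1: [0, 8]; color 2: [2, 3]; color 3: [9, 13]; color 4: [11].

χ(G) = 4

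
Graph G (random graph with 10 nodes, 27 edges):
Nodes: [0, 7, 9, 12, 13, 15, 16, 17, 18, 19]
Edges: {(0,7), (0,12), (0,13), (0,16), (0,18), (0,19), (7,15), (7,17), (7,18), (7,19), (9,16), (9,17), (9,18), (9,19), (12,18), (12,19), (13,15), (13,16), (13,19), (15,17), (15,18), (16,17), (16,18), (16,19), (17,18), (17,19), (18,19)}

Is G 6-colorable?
A valid 6-coloring: color 1: [13, 18]; color 2: [15, 19]; color 3: [0, 17]; color 4: [7, 12, 16]; color 5: [9].
(χ(G) = 5 ≤ 6.)

Yes, G is 6-colorable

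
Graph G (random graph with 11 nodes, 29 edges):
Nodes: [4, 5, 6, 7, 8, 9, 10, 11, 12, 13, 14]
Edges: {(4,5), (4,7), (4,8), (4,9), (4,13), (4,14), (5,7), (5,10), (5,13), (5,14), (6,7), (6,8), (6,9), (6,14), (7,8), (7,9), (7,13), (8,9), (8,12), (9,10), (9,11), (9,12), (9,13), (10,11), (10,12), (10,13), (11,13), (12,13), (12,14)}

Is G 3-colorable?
No, G is not 3-colorable

The clique on vertices [4, 7, 8, 9] has size 4 > 3, so it alone needs 4 colors.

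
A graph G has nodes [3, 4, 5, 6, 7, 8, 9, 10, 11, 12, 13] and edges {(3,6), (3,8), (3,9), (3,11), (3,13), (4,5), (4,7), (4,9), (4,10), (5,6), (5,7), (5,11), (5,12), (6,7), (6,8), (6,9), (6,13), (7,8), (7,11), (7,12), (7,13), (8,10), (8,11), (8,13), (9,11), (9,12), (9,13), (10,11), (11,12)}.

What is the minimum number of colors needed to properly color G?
χ(G) = 4

Clique number ω(G) = 4 (lower bound: χ ≥ ω).
The clique on [3, 6, 9, 13] has size 4, forcing χ ≥ 4, and the coloring below uses 4 colors, so χ(G) = 4.
A valid 4-coloring: color 1: [3, 7, 10]; color 2: [4, 6, 11]; color 3: [5, 8, 9]; color 4: [12, 13].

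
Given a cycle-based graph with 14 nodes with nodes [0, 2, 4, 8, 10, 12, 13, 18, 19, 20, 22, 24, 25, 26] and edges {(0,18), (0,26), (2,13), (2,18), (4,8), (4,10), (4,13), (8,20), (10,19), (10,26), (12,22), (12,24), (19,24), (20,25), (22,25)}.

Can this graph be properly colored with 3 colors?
Yes, G is 3-colorable

A valid 3-coloring: color 1: [2, 4, 20, 22, 24, 26]; color 2: [8, 10, 12, 13, 18, 25]; color 3: [0, 19].
(χ(G) = 3 ≤ 3.)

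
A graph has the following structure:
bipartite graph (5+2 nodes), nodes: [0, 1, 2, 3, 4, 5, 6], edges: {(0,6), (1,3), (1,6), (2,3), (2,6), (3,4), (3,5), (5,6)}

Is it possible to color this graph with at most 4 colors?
A valid 4-coloring: color 1: [3, 6]; color 2: [0, 1, 2, 4, 5].
(χ(G) = 2 ≤ 4.)

Yes, G is 4-colorable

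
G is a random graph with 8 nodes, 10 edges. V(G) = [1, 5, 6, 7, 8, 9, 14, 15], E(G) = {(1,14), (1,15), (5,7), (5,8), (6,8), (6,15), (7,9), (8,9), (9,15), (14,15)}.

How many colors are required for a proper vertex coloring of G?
χ(G) = 3

Clique number ω(G) = 3 (lower bound: χ ≥ ω).
The clique on [1, 14, 15] has size 3, forcing χ ≥ 3, and the coloring below uses 3 colors, so χ(G) = 3.
A valid 3-coloring: color 1: [7, 8, 15]; color 2: [1, 5, 6, 9]; color 3: [14].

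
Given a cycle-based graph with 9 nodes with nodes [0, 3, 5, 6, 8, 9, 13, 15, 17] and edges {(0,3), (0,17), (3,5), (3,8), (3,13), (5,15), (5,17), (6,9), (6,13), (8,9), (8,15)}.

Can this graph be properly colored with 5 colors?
Yes, G is 5-colorable

A valid 5-coloring: color 1: [3, 9, 15, 17]; color 2: [0, 5, 6, 8]; color 3: [13].
(χ(G) = 3 ≤ 5.)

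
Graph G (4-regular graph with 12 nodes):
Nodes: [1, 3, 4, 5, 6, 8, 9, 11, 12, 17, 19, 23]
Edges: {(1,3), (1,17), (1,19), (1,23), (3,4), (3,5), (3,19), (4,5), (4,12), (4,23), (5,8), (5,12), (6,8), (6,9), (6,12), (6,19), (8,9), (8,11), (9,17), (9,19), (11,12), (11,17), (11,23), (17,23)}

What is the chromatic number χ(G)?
Clique number ω(G) = 3 (lower bound: χ ≥ ω).
The clique on [1, 17, 23] has size 3, forcing χ ≥ 3, and the coloring below uses 3 colors, so χ(G) = 3.
A valid 3-coloring: color 1: [1, 5, 6, 11]; color 2: [3, 9, 12, 23]; color 3: [4, 8, 17, 19].

χ(G) = 3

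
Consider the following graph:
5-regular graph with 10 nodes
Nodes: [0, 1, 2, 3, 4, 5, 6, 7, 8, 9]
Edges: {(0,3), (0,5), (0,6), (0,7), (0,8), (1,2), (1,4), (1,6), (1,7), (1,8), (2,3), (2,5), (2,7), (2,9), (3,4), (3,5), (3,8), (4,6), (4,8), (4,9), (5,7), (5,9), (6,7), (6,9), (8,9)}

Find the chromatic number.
χ(G) = 4

Clique number ω(G) = 3 (lower bound: χ ≥ ω).
Odd cycle [2, 5, 0, 6, 1] needs 3 colors (χ ≥ 3).
Vertex 7 is adjacent to every vertex of [0, 1, 2, 5, 6], which already need 3 colors among themselves, so 7 needs a new color (χ ≥ 4).
The coloring below uses 4 colors, so χ(G) = 4.
A valid 4-coloring: color 1: [4, 7]; color 2: [5, 6, 8]; color 3: [1, 3, 9]; color 4: [0, 2].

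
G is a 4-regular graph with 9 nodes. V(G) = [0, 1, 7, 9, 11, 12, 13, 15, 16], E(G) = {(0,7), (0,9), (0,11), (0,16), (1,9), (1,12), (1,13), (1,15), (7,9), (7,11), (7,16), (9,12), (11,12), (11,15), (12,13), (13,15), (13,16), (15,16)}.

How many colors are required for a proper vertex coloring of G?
Clique number ω(G) = 3 (lower bound: χ ≥ ω).
Suppose a proper 3-coloring c exists. The clique [0, 7, 9] takes 3 distinct colors; by symmetry let c(0) = 1, c(7) = 2, c(9) = 3.
- Vertex 11: neighbors [0, 7] already have colors [1, 2] ⇒ c(11) = 3.
- Vertex 16: neighbors [0, 7] already have colors [1, 2] ⇒ c(16) = 3.
- Vertex 1: neighbors [9] already have colors [3]; try each remaining color.
- Case c(1) = 1:
  - Vertex 13: neighbors [1, 16] already have colors [1, 3] ⇒ c(13) = 2.
  - Vertex 12: neighbors [1, 13, 9] already have colors [1, 2, 3] — all 3 colors blocked. Contradiction.
- Case c(1) = 2:
  - Vertex 13: neighbors [1, 16] already have colors [2, 3] ⇒ c(13) = 1.
  - Vertex 12: neighbors [13, 1, 9] already have colors [1, 2, 3] — all 3 colors blocked. Contradiction.
Every case ends in a contradiction, so G has no proper 3-coloring (χ ≥ 4).
The coloring below uses 4 colors, so χ(G) = 4.
A valid 4-coloring: color 1: [0, 1]; color 2: [9, 11, 16]; color 3: [7, 13]; color 4: [12, 15].

χ(G) = 4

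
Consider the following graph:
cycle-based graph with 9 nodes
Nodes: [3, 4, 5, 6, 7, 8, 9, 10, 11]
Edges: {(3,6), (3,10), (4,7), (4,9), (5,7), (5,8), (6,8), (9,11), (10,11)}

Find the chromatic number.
Clique number ω(G) = 2 (lower bound: χ ≥ ω).
Odd cycle [6, 8, 5, 7, 4, 9, 11, 10, 3] needs 3 colors (χ ≥ 3).
The coloring below uses 3 colors, so χ(G) = 3.
A valid 3-coloring: color 1: [4, 5, 6, 10]; color 2: [3, 7, 8, 9]; color 3: [11].

χ(G) = 3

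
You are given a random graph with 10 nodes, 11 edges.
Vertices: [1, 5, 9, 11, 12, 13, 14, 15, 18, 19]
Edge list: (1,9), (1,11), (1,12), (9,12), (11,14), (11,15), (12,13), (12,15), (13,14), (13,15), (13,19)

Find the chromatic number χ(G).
Clique number ω(G) = 3 (lower bound: χ ≥ ω).
The clique on [1, 9, 12] has size 3, forcing χ ≥ 3, and the coloring below uses 3 colors, so χ(G) = 3.
A valid 3-coloring: color 1: [5, 9, 11, 13, 18]; color 2: [12, 14, 19]; color 3: [1, 15].

χ(G) = 3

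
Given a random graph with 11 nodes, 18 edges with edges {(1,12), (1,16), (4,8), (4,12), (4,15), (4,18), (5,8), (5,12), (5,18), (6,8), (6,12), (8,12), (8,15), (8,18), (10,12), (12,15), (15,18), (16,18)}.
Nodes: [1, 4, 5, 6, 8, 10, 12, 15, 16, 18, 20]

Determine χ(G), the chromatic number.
Clique number ω(G) = 4 (lower bound: χ ≥ ω).
The clique on [4, 8, 15, 18] has size 4, forcing χ ≥ 4, and the coloring below uses 4 colors, so χ(G) = 4.
A valid 4-coloring: color 1: [12, 18, 20]; color 2: [8, 10, 16]; color 3: [1, 5, 6, 15]; color 4: [4].

χ(G) = 4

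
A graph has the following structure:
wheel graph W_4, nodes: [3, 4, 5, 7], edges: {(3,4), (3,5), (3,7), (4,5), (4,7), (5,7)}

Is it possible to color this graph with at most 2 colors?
The clique on vertices [3, 4, 5, 7] has size 4 > 2, so it alone needs 4 colors.

No, G is not 2-colorable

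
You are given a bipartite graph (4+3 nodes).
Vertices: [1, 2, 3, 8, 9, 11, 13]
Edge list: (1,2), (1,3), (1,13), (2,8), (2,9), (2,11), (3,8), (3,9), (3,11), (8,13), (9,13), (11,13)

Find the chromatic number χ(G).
Clique number ω(G) = 2 (lower bound: χ ≥ ω).
The graph is bipartite (no odd cycle), so 2 colors suffice: χ(G) = 2.
A valid 2-coloring: color 1: [2, 3, 13]; color 2: [1, 8, 9, 11].

χ(G) = 2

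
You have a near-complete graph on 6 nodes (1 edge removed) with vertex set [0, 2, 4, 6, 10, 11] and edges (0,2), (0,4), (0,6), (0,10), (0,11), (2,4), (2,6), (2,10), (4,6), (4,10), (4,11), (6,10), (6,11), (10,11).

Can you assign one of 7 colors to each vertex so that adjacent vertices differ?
Yes, G is 7-colorable

A valid 7-coloring: color 1: [0]; color 2: [4]; color 3: [10]; color 4: [6]; color 5: [2, 11].
(χ(G) = 5 ≤ 7.)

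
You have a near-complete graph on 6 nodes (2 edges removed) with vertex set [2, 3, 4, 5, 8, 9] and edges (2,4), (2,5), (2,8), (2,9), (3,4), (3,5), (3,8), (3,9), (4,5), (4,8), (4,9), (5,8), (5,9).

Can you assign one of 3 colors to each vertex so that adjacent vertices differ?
The clique on vertices [2, 4, 5, 8] has size 4 > 3, so it alone needs 4 colors.

No, G is not 3-colorable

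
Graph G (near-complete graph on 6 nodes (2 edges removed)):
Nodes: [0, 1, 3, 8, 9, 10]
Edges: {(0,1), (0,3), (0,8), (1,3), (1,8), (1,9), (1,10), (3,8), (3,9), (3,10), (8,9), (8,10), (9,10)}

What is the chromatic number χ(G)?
χ(G) = 5

Clique number ω(G) = 5 (lower bound: χ ≥ ω).
The clique on [1, 3, 8, 9, 10] has size 5, forcing χ ≥ 5, and the coloring below uses 5 colors, so χ(G) = 5.
A valid 5-coloring: color 1: [1]; color 2: [3]; color 3: [8]; color 4: [0, 10]; color 5: [9].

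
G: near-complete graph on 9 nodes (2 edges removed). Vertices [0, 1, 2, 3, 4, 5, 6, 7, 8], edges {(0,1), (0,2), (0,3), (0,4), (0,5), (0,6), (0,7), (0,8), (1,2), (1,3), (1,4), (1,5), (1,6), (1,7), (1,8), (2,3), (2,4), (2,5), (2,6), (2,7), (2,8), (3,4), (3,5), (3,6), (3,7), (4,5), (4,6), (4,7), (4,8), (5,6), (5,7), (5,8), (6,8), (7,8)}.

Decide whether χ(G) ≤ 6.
The clique on vertices [0, 1, 2, 4, 5, 6, 8] has size 7 > 6, so it alone needs 7 colors.

No, G is not 6-colorable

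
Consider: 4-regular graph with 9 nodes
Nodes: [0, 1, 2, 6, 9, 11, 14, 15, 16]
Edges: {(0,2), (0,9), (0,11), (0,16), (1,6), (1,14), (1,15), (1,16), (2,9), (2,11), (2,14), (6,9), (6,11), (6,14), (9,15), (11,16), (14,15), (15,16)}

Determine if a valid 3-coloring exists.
No, G is not 3-colorable

Suppose a proper 3-coloring c exists. The clique [0, 2, 9] takes 3 distinct colors; by symmetry let c(0) = 1, c(2) = 2, c(9) = 3.
- Vertex 11: neighbors [0, 2] already have colors [1, 2] ⇒ c(11) = 3.
- Vertex 16: neighbors [0, 11] already have colors [1, 3] ⇒ c(16) = 2.
- Vertex 15: neighbors [16, 9] already have colors [2, 3] ⇒ c(15) = 1.
- Vertex 1: neighbors [15, 16] already have colors [1, 2] ⇒ c(1) = 3.
- Vertex 14: neighbors [15, 2, 1] already have colors [1, 2, 3] — all 3 colors blocked. Contradiction.
The forced assignments end in a contradiction, so G has no proper 3-coloring (χ ≥ 4).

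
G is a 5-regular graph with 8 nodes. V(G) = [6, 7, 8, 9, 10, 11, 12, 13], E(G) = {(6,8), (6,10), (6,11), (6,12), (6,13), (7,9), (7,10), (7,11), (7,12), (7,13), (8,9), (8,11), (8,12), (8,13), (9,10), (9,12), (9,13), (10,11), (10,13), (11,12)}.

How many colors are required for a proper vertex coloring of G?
Clique number ω(G) = 4 (lower bound: χ ≥ ω).
The clique on [7, 9, 10, 13] has size 4, forcing χ ≥ 4, and the coloring below uses 4 colors, so χ(G) = 4.
A valid 4-coloring: color 1: [9, 11]; color 2: [12, 13]; color 3: [6, 7]; color 4: [8, 10].

χ(G) = 4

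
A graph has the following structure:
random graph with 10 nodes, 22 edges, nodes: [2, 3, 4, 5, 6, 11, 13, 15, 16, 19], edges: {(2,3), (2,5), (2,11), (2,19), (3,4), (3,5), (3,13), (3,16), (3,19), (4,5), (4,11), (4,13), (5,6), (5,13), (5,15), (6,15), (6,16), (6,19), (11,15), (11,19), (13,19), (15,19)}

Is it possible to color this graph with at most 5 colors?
A valid 5-coloring: color 1: [5, 16, 19]; color 2: [3, 6, 11]; color 3: [2, 4, 15]; color 4: [13].
(χ(G) = 4 ≤ 5.)

Yes, G is 5-colorable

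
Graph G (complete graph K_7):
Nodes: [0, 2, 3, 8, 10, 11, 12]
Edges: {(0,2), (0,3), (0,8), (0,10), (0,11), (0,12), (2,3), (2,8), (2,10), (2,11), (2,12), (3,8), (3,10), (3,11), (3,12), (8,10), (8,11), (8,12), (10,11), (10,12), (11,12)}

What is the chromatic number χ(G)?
Clique number ω(G) = 7 (lower bound: χ ≥ ω).
The clique on [0, 2, 3, 8, 10, 11, 12] has size 7, forcing χ ≥ 7, and the coloring below uses 7 colors, so χ(G) = 7.
A valid 7-coloring: color 1: [11]; color 2: [10]; color 3: [3]; color 4: [12]; color 5: [2]; color 6: [8]; color 7: [0].

χ(G) = 7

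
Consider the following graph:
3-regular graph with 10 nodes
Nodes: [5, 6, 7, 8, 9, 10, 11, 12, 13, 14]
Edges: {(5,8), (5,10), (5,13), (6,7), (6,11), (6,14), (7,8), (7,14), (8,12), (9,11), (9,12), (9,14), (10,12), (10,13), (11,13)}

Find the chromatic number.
Clique number ω(G) = 3 (lower bound: χ ≥ ω).
The clique on [5, 10, 13] has size 3, forcing χ ≥ 3, and the coloring below uses 3 colors, so χ(G) = 3.
A valid 3-coloring: color 1: [8, 10, 11, 14]; color 2: [6, 12, 13]; color 3: [5, 7, 9].

χ(G) = 3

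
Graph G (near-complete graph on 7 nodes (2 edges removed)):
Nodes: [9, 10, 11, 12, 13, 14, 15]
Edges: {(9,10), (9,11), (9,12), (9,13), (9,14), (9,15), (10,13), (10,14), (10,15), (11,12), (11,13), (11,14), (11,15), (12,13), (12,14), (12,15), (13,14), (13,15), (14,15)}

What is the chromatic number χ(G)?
χ(G) = 6

Clique number ω(G) = 6 (lower bound: χ ≥ ω).
The clique on [9, 11, 12, 13, 14, 15] has size 6, forcing χ ≥ 6, and the coloring below uses 6 colors, so χ(G) = 6.
A valid 6-coloring: color 1: [9]; color 2: [15]; color 3: [13]; color 4: [14]; color 5: [10, 12]; color 6: [11].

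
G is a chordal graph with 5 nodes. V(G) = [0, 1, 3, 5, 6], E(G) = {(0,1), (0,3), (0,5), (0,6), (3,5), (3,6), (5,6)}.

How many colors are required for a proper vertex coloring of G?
Clique number ω(G) = 4 (lower bound: χ ≥ ω).
The clique on [0, 3, 5, 6] has size 4, forcing χ ≥ 4, and the coloring below uses 4 colors, so χ(G) = 4.
A valid 4-coloring: color 1: [0]; color 2: [1, 6]; color 3: [3]; color 4: [5].

χ(G) = 4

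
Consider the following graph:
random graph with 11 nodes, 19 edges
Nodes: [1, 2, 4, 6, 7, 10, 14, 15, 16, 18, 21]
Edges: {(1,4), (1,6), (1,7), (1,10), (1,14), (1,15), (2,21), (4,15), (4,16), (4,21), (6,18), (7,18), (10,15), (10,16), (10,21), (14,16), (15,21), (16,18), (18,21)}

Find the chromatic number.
χ(G) = 3

Clique number ω(G) = 3 (lower bound: χ ≥ ω).
The clique on [1, 10, 15] has size 3, forcing χ ≥ 3, and the coloring below uses 3 colors, so χ(G) = 3.
A valid 3-coloring: color 1: [1, 16, 21]; color 2: [2, 14, 15, 18]; color 3: [4, 6, 7, 10].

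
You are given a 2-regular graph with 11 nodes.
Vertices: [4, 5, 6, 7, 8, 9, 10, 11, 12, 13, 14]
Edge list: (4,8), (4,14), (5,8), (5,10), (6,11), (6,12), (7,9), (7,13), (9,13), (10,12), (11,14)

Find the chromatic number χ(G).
Clique number ω(G) = 3 (lower bound: χ ≥ ω).
The clique on [7, 9, 13] has size 3, forcing χ ≥ 3, and the coloring below uses 3 colors, so χ(G) = 3.
A valid 3-coloring: color 1: [6, 8, 10, 13, 14]; color 2: [4, 5, 9, 11, 12]; color 3: [7].

χ(G) = 3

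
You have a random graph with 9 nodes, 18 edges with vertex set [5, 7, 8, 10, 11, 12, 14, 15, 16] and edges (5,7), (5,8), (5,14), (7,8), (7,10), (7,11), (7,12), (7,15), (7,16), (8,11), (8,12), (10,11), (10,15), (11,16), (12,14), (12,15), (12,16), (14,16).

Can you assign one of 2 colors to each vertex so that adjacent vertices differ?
The clique on vertices [12, 14, 16] has size 3 > 2, so it alone needs 3 colors.

No, G is not 2-colorable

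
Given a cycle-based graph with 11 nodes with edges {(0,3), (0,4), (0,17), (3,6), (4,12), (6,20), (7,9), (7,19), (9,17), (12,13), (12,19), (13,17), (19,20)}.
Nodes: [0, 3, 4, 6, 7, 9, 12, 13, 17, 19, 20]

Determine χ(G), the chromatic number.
Clique number ω(G) = 2 (lower bound: χ ≥ ω).
Odd cycle [6, 3, 0, 4, 12, 19, 20] needs 3 colors (χ ≥ 3).
The coloring below uses 3 colors, so χ(G) = 3.
A valid 3-coloring: color 1: [0, 6, 9, 13, 19]; color 2: [3, 7, 12, 17, 20]; color 3: [4].

χ(G) = 3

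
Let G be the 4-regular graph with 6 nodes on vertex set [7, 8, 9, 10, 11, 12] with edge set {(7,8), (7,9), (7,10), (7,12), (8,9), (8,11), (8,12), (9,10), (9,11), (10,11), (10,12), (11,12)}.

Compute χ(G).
Clique number ω(G) = 3 (lower bound: χ ≥ ω).
The clique on [8, 9, 11] has size 3, forcing χ ≥ 3, and the coloring below uses 3 colors, so χ(G) = 3.
A valid 3-coloring: color 1: [7, 11]; color 2: [9, 12]; color 3: [8, 10].

χ(G) = 3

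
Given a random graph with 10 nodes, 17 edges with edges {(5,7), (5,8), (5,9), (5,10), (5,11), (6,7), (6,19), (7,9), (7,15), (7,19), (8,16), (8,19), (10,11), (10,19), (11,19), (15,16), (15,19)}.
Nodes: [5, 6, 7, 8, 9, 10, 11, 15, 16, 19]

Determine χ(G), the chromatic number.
χ(G) = 3

Clique number ω(G) = 3 (lower bound: χ ≥ ω).
The clique on [5, 7, 9] has size 3, forcing χ ≥ 3, and the coloring below uses 3 colors, so χ(G) = 3.
A valid 3-coloring: color 1: [5, 16, 19]; color 2: [7, 8, 11]; color 3: [6, 9, 10, 15].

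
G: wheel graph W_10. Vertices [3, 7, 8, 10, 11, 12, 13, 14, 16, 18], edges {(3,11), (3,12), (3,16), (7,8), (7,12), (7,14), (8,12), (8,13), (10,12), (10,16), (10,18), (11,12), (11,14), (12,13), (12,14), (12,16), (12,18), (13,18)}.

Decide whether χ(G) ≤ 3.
No, G is not 3-colorable

Odd cycle [11, 14, 7, 8, 13, 18, 10, 16, 3] needs 3 colors (χ ≥ 3).
Vertex 12 is adjacent to every vertex of [3, 7, 8, 10, 11, 13, 14, 16, 18], which already need 3 colors among themselves, so 12 needs a new color (χ ≥ 4).
Hence χ(G) ≥ 4 > 3, so no proper 3-coloring exists.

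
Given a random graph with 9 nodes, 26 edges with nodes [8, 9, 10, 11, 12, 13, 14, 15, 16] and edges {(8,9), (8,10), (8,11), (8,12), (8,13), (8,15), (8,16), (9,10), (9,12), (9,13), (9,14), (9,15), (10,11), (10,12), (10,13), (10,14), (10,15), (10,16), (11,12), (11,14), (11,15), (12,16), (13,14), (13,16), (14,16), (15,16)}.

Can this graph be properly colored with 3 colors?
No, G is not 3-colorable

The clique on vertices [8, 10, 12, 16] has size 4 > 3, so it alone needs 4 colors.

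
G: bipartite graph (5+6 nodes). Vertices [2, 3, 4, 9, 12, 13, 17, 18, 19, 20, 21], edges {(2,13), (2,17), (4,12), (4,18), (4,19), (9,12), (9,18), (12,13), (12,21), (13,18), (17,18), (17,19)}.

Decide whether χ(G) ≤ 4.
A valid 4-coloring: color 1: [2, 3, 12, 18, 19, 20]; color 2: [4, 9, 13, 17, 21].
(χ(G) = 2 ≤ 4.)

Yes, G is 4-colorable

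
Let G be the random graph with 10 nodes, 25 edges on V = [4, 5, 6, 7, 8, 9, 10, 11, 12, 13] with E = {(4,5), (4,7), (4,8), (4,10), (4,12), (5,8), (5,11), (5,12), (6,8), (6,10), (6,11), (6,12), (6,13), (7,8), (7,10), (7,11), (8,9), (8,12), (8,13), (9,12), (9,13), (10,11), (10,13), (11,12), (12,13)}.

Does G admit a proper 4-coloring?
Yes, G is 4-colorable

A valid 4-coloring: color 1: [10, 12]; color 2: [8, 11]; color 3: [4, 13]; color 4: [5, 6, 7, 9].
(χ(G) = 4 ≤ 4.)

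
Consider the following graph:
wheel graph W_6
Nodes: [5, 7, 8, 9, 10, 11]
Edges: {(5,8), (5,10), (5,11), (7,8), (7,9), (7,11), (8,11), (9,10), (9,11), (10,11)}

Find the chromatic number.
Clique number ω(G) = 3 (lower bound: χ ≥ ω).
Odd cycle [8, 7, 9, 10, 5] needs 3 colors (χ ≥ 3).
Vertex 11 is adjacent to every vertex of [5, 7, 8, 9, 10], which already need 3 colors among themselves, so 11 needs a new color (χ ≥ 4).
The coloring below uses 4 colors, so χ(G) = 4.
A valid 4-coloring: color 1: [11]; color 2: [8, 10]; color 3: [5, 7]; color 4: [9].

χ(G) = 4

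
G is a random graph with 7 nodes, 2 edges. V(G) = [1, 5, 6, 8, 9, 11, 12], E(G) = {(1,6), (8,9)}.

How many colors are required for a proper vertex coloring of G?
Clique number ω(G) = 2 (lower bound: χ ≥ ω).
The graph is bipartite (no odd cycle), so 2 colors suffice: χ(G) = 2.
A valid 2-coloring: color 1: [1, 5, 8, 11, 12]; color 2: [6, 9].

χ(G) = 2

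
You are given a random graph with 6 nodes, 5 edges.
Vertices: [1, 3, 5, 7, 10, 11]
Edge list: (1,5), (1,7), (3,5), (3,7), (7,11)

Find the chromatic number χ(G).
Clique number ω(G) = 2 (lower bound: χ ≥ ω).
The graph is bipartite (no odd cycle), so 2 colors suffice: χ(G) = 2.
A valid 2-coloring: color 1: [5, 7, 10]; color 2: [1, 3, 11].

χ(G) = 2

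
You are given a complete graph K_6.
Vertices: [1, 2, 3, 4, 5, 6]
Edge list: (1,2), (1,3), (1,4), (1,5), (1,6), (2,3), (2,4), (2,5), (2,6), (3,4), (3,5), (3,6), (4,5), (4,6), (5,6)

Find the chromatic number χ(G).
Clique number ω(G) = 6 (lower bound: χ ≥ ω).
The clique on [1, 2, 3, 4, 5, 6] has size 6, forcing χ ≥ 6, and the coloring below uses 6 colors, so χ(G) = 6.
A valid 6-coloring: color 1: [1]; color 2: [4]; color 3: [2]; color 4: [3]; color 5: [6]; color 6: [5].

χ(G) = 6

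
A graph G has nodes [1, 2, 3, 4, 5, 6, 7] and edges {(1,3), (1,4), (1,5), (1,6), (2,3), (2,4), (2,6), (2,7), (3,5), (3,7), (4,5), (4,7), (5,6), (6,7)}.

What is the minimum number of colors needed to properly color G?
Clique number ω(G) = 3 (lower bound: χ ≥ ω).
The clique on [1, 3, 5] has size 3, forcing χ ≥ 3, and the coloring below uses 3 colors, so χ(G) = 3.
A valid 3-coloring: color 1: [2, 5]; color 2: [3, 4, 6]; color 3: [1, 7].

χ(G) = 3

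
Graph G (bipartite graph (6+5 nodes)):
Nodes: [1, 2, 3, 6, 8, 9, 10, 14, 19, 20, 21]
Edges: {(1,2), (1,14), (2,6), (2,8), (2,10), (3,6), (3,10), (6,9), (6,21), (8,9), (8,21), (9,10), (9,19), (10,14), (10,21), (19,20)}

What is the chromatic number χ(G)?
Clique number ω(G) = 2 (lower bound: χ ≥ ω).
The graph is bipartite (no odd cycle), so 2 colors suffice: χ(G) = 2.
A valid 2-coloring: color 1: [1, 6, 8, 10, 19]; color 2: [2, 3, 9, 14, 20, 21].

χ(G) = 2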